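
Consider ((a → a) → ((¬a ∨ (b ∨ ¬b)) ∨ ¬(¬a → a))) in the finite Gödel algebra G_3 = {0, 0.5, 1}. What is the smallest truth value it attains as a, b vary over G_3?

The minimum is attained at a = 0.5, b = 0.5:
  (a → a): 0.5 ≤ 0.5, so result = 1
  ¬a: Gödel ¬ of 0.5 = 0 (operand ≠ 0)
  ¬b: Gödel ¬ of 0.5 = 0 (operand ≠ 0)
  (b ∨ ¬b) = max(0.5, 0) = 0.5
  (¬a ∨ (b ∨ ¬b)) = max(0, 0.5) = 0.5
  ¬a: Gödel ¬ of 0.5 = 0 (operand ≠ 0)
  (¬a → a): 0 ≤ 0.5, so result = 1
  ¬(¬a → a): Gödel ¬ of 1 = 0 (operand ≠ 0)
  ((¬a ∨ (b ∨ ¬b)) ∨ ¬(¬a → a)) = max(0.5, 0) = 0.5
  ((a → a) → ((¬a ∨ (b ∨ ¬b)) ∨ ¬(¬a → a))): 1 > 0.5, so result = 0.5
Checking all 9 assignments confirms none give a value below 0.50.

0.50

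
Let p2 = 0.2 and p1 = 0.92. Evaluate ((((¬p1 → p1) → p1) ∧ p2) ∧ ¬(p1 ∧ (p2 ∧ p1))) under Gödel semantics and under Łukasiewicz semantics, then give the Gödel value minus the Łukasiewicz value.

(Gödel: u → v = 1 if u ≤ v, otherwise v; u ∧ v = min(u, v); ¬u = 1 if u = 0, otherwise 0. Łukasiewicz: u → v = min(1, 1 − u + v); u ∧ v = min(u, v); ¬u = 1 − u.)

-0.20

Gödel evaluation:
  ¬p1: Gödel ¬ of 0.92 = 0 (operand ≠ 0)
  (¬p1 → p1): 0 ≤ 0.92, so result = 1
  ((¬p1 → p1) → p1): 1 > 0.92, so result = 0.92
  (((¬p1 → p1) → p1) ∧ p2) = min(0.92, 0.2) = 0.2
  (p2 ∧ p1) = min(0.2, 0.92) = 0.2
  (p1 ∧ (p2 ∧ p1)) = min(0.92, 0.2) = 0.2
  ¬(p1 ∧ (p2 ∧ p1)): Gödel ¬ of 0.2 = 0 (operand ≠ 0)
  ((((¬p1 → p1) → p1) ∧ p2) ∧ ¬(p1 ∧ (p2 ∧ p1))) = min(0.2, 0) = 0
  Gödel value = 0
Łukasiewicz evaluation:
  ¬p1: Łukasiewicz ¬ gives 1 − 0.92 = 0.08
  (¬p1 → p1): min(1, 1 − 0.08 + 0.92) = 1
  ((¬p1 → p1) → p1): min(1, 1 − 1 + 0.92) = 0.92
  (((¬p1 → p1) → p1) ∧ p2) = min(0.92, 0.2) = 0.2
  (p2 ∧ p1) = min(0.2, 0.92) = 0.2
  (p1 ∧ (p2 ∧ p1)) = min(0.92, 0.2) = 0.2
  ¬(p1 ∧ (p2 ∧ p1)): Łukasiewicz ¬ gives 1 − 0.2 = 0.8
  ((((¬p1 → p1) → p1) ∧ p2) ∧ ¬(p1 ∧ (p2 ∧ p1))) = min(0.2, 0.8) = 0.2
  Łukasiewicz value = 0.2
Difference: 0 − 0.2 = -0.20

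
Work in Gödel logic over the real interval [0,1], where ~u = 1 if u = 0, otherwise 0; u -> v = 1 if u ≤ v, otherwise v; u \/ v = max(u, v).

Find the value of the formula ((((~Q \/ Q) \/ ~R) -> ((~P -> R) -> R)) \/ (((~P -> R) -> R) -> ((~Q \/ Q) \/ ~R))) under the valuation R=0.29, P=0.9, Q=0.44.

1.00

~Q: Gödel ¬ of 0.44 = 0 (operand ≠ 0)
(~Q \/ Q) = max(0, 0.44) = 0.44
~R: Gödel ¬ of 0.29 = 0 (operand ≠ 0)
((~Q \/ Q) \/ ~R) = max(0.44, 0) = 0.44
~P: Gödel ¬ of 0.9 = 0 (operand ≠ 0)
(~P -> R): 0 ≤ 0.29, so result = 1
((~P -> R) -> R): 1 > 0.29, so result = 0.29
(((~Q \/ Q) \/ ~R) -> ((~P -> R) -> R)): 0.44 > 0.29, so result = 0.29
~P: Gödel ¬ of 0.9 = 0 (operand ≠ 0)
(~P -> R): 0 ≤ 0.29, so result = 1
((~P -> R) -> R): 1 > 0.29, so result = 0.29
~Q: Gödel ¬ of 0.44 = 0 (operand ≠ 0)
(~Q \/ Q) = max(0, 0.44) = 0.44
~R: Gödel ¬ of 0.29 = 0 (operand ≠ 0)
((~Q \/ Q) \/ ~R) = max(0.44, 0) = 0.44
(((~P -> R) -> R) -> ((~Q \/ Q) \/ ~R)): 0.29 ≤ 0.44, so result = 1
((((~Q \/ Q) \/ ~R) -> ((~P -> R) -> R)) \/ (((~P -> R) -> R) -> ((~Q \/ Q) \/ ~R))) = max(0.29, 1) = 1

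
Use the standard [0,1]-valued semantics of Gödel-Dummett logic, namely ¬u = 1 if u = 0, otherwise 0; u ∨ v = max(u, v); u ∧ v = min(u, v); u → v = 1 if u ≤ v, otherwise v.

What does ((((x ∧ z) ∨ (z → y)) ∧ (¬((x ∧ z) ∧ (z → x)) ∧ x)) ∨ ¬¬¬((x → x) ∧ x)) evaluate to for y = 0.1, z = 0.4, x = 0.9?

0.00

(x ∧ z) = min(0.9, 0.4) = 0.4
(z → y): 0.4 > 0.1, so result = 0.1
((x ∧ z) ∨ (z → y)) = max(0.4, 0.1) = 0.4
(x ∧ z) = min(0.9, 0.4) = 0.4
(z → x): 0.4 ≤ 0.9, so result = 1
((x ∧ z) ∧ (z → x)) = min(0.4, 1) = 0.4
¬((x ∧ z) ∧ (z → x)): Gödel ¬ of 0.4 = 0 (operand ≠ 0)
(¬((x ∧ z) ∧ (z → x)) ∧ x) = min(0, 0.9) = 0
(((x ∧ z) ∨ (z → y)) ∧ (¬((x ∧ z) ∧ (z → x)) ∧ x)) = min(0.4, 0) = 0
(x → x): 0.9 ≤ 0.9, so result = 1
((x → x) ∧ x) = min(1, 0.9) = 0.9
¬((x → x) ∧ x): Gödel ¬ of 0.9 = 0 (operand ≠ 0)
¬¬((x → x) ∧ x): Gödel ¬ of 0 = 1 (operand is 0)
¬¬¬((x → x) ∧ x): Gödel ¬ of 1 = 0 (operand ≠ 0)
((((x ∧ z) ∨ (z → y)) ∧ (¬((x ∧ z) ∧ (z → x)) ∧ x)) ∨ ¬¬¬((x → x) ∧ x)) = max(0, 0) = 0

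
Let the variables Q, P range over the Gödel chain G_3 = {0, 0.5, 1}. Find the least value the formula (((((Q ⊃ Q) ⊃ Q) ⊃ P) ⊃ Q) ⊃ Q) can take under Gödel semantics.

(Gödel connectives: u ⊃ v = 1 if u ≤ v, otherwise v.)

0.50

The minimum is attained at Q = 0.5, P = 0:
  (Q ⊃ Q): 0.5 ≤ 0.5, so result = 1
  ((Q ⊃ Q) ⊃ Q): 1 > 0.5, so result = 0.5
  (((Q ⊃ Q) ⊃ Q) ⊃ P): 0.5 > 0, so result = 0
  ((((Q ⊃ Q) ⊃ Q) ⊃ P) ⊃ Q): 0 ≤ 0.5, so result = 1
  (((((Q ⊃ Q) ⊃ Q) ⊃ P) ⊃ Q) ⊃ Q): 1 > 0.5, so result = 0.5
Checking all 9 assignments confirms none give a value below 0.50.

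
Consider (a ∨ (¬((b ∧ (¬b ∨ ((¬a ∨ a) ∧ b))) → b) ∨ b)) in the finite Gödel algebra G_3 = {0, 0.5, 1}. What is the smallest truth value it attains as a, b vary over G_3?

0.00

The minimum is attained at a = 0, b = 0:
  ¬b: Gödel ¬ of 0 = 1 (operand is 0)
  ¬a: Gödel ¬ of 0 = 1 (operand is 0)
  (¬a ∨ a) = max(1, 0) = 1
  ((¬a ∨ a) ∧ b) = min(1, 0) = 0
  (¬b ∨ ((¬a ∨ a) ∧ b)) = max(1, 0) = 1
  (b ∧ (¬b ∨ ((¬a ∨ a) ∧ b))) = min(0, 1) = 0
  ((b ∧ (¬b ∨ ((¬a ∨ a) ∧ b))) → b): 0 ≤ 0, so result = 1
  ¬((b ∧ (¬b ∨ ((¬a ∨ a) ∧ b))) → b): Gödel ¬ of 1 = 0 (operand ≠ 0)
  (¬((b ∧ (¬b ∨ ((¬a ∨ a) ∧ b))) → b) ∨ b) = max(0, 0) = 0
  (a ∨ (¬((b ∧ (¬b ∨ ((¬a ∨ a) ∧ b))) → b) ∨ b)) = max(0, 0) = 0
Checking all 9 assignments confirms none give a value below 0.00.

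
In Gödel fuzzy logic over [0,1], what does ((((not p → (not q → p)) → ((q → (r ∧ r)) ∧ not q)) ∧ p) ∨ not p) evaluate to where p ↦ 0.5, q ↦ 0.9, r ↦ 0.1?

0.00

not p: Gödel ¬ of 0.5 = 0 (operand ≠ 0)
not q: Gödel ¬ of 0.9 = 0 (operand ≠ 0)
(not q → p): 0 ≤ 0.5, so result = 1
(not p → (not q → p)): 0 ≤ 1, so result = 1
(r ∧ r) = min(0.1, 0.1) = 0.1
(q → (r ∧ r)): 0.9 > 0.1, so result = 0.1
not q: Gödel ¬ of 0.9 = 0 (operand ≠ 0)
((q → (r ∧ r)) ∧ not q) = min(0.1, 0) = 0
((not p → (not q → p)) → ((q → (r ∧ r)) ∧ not q)): 1 > 0, so result = 0
(((not p → (not q → p)) → ((q → (r ∧ r)) ∧ not q)) ∧ p) = min(0, 0.5) = 0
not p: Gödel ¬ of 0.5 = 0 (operand ≠ 0)
((((not p → (not q → p)) → ((q → (r ∧ r)) ∧ not q)) ∧ p) ∨ not p) = max(0, 0) = 0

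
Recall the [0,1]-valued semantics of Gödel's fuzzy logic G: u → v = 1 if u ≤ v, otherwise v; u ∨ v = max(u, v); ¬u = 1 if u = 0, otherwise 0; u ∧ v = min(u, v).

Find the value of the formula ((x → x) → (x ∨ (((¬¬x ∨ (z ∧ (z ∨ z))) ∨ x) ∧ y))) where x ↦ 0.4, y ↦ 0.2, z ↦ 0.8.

(x → x): 0.4 ≤ 0.4, so result = 1
¬x: Gödel ¬ of 0.4 = 0 (operand ≠ 0)
¬¬x: Gödel ¬ of 0 = 1 (operand is 0)
(z ∨ z) = max(0.8, 0.8) = 0.8
(z ∧ (z ∨ z)) = min(0.8, 0.8) = 0.8
(¬¬x ∨ (z ∧ (z ∨ z))) = max(1, 0.8) = 1
((¬¬x ∨ (z ∧ (z ∨ z))) ∨ x) = max(1, 0.4) = 1
(((¬¬x ∨ (z ∧ (z ∨ z))) ∨ x) ∧ y) = min(1, 0.2) = 0.2
(x ∨ (((¬¬x ∨ (z ∧ (z ∨ z))) ∨ x) ∧ y)) = max(0.4, 0.2) = 0.4
((x → x) → (x ∨ (((¬¬x ∨ (z ∧ (z ∨ z))) ∨ x) ∧ y))): 1 > 0.4, so result = 0.4

0.40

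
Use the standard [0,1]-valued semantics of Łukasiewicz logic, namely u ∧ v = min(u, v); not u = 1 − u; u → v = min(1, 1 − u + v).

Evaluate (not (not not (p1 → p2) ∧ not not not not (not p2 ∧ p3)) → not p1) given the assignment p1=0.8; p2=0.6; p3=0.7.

(p1 → p2): min(1, 1 − 0.8 + 0.6) = 0.8
not (p1 → p2): Łukasiewicz ¬ gives 1 − 0.8 = 0.2
not not (p1 → p2): Łukasiewicz ¬ gives 1 − 0.2 = 0.8
not p2: Łukasiewicz ¬ gives 1 − 0.6 = 0.4
(not p2 ∧ p3) = min(0.4, 0.7) = 0.4
not (not p2 ∧ p3): Łukasiewicz ¬ gives 1 − 0.4 = 0.6
not not (not p2 ∧ p3): Łukasiewicz ¬ gives 1 − 0.6 = 0.4
not not not (not p2 ∧ p3): Łukasiewicz ¬ gives 1 − 0.4 = 0.6
not not not not (not p2 ∧ p3): Łukasiewicz ¬ gives 1 − 0.6 = 0.4
(not not (p1 → p2) ∧ not not not not (not p2 ∧ p3)) = min(0.8, 0.4) = 0.4
not (not not (p1 → p2) ∧ not not not not (not p2 ∧ p3)): Łukasiewicz ¬ gives 1 − 0.4 = 0.6
not p1: Łukasiewicz ¬ gives 1 − 0.8 = 0.2
(not (not not (p1 → p2) ∧ not not not not (not p2 ∧ p3)) → not p1): min(1, 1 − 0.6 + 0.2) = 0.6

0.60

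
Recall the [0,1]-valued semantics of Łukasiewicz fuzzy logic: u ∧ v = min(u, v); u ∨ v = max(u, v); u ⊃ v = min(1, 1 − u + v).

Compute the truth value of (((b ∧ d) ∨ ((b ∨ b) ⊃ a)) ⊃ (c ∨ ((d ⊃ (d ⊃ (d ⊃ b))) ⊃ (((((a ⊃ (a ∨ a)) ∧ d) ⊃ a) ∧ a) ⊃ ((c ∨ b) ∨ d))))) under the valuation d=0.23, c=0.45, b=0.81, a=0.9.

(b ∧ d) = min(0.81, 0.23) = 0.23
(b ∨ b) = max(0.81, 0.81) = 0.81
((b ∨ b) ⊃ a): min(1, 1 − 0.81 + 0.9) = 1
((b ∧ d) ∨ ((b ∨ b) ⊃ a)) = max(0.23, 1) = 1
(d ⊃ b): min(1, 1 − 0.23 + 0.81) = 1
(d ⊃ (d ⊃ b)): min(1, 1 − 0.23 + 1) = 1
(d ⊃ (d ⊃ (d ⊃ b))): min(1, 1 − 0.23 + 1) = 1
(a ∨ a) = max(0.9, 0.9) = 0.9
(a ⊃ (a ∨ a)): min(1, 1 − 0.9 + 0.9) = 1
((a ⊃ (a ∨ a)) ∧ d) = min(1, 0.23) = 0.23
(((a ⊃ (a ∨ a)) ∧ d) ⊃ a): min(1, 1 − 0.23 + 0.9) = 1
((((a ⊃ (a ∨ a)) ∧ d) ⊃ a) ∧ a) = min(1, 0.9) = 0.9
(c ∨ b) = max(0.45, 0.81) = 0.81
((c ∨ b) ∨ d) = max(0.81, 0.23) = 0.81
(((((a ⊃ (a ∨ a)) ∧ d) ⊃ a) ∧ a) ⊃ ((c ∨ b) ∨ d)): min(1, 1 − 0.9 + 0.81) = 0.91
((d ⊃ (d ⊃ (d ⊃ b))) ⊃ (((((a ⊃ (a ∨ a)) ∧ d) ⊃ a) ∧ a) ⊃ ((c ∨ b) ∨ d))): min(1, 1 − 1 + 0.91) = 0.91
(c ∨ ((d ⊃ (d ⊃ (d ⊃ b))) ⊃ (((((a ⊃ (a ∨ a)) ∧ d) ⊃ a) ∧ a) ⊃ ((c ∨ b) ∨ d)))) = max(0.45, 0.91) = 0.91
(((b ∧ d) ∨ ((b ∨ b) ⊃ a)) ⊃ (c ∨ ((d ⊃ (d ⊃ (d ⊃ b))) ⊃ (((((a ⊃ (a ∨ a)) ∧ d) ⊃ a) ∧ a) ⊃ ((c ∨ b) ∨ d))))): min(1, 1 − 1 + 0.91) = 0.91

0.91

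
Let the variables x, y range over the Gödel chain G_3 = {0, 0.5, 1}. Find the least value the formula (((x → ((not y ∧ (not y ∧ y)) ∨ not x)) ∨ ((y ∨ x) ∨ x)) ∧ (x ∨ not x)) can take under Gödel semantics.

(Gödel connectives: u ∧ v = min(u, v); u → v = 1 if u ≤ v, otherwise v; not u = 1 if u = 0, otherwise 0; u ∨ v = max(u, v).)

The minimum is attained at x = 0.5, y = 0:
  not y: Gödel ¬ of 0 = 1 (operand is 0)
  not y: Gödel ¬ of 0 = 1 (operand is 0)
  (not y ∧ y) = min(1, 0) = 0
  (not y ∧ (not y ∧ y)) = min(1, 0) = 0
  not x: Gödel ¬ of 0.5 = 0 (operand ≠ 0)
  ((not y ∧ (not y ∧ y)) ∨ not x) = max(0, 0) = 0
  (x → ((not y ∧ (not y ∧ y)) ∨ not x)): 0.5 > 0, so result = 0
  (y ∨ x) = max(0, 0.5) = 0.5
  ((y ∨ x) ∨ x) = max(0.5, 0.5) = 0.5
  ((x → ((not y ∧ (not y ∧ y)) ∨ not x)) ∨ ((y ∨ x) ∨ x)) = max(0, 0.5) = 0.5
  not x: Gödel ¬ of 0.5 = 0 (operand ≠ 0)
  (x ∨ not x) = max(0.5, 0) = 0.5
  (((x → ((not y ∧ (not y ∧ y)) ∨ not x)) ∨ ((y ∨ x) ∨ x)) ∧ (x ∨ not x)) = min(0.5, 0.5) = 0.5
Checking all 9 assignments confirms none give a value below 0.50.

0.50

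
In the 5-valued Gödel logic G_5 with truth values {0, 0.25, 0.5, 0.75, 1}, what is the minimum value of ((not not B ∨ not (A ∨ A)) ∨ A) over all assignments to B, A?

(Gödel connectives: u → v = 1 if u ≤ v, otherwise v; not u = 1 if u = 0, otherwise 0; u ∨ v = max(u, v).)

The minimum is attained at B = 0, A = 0.25:
  not B: Gödel ¬ of 0 = 1 (operand is 0)
  not not B: Gödel ¬ of 1 = 0 (operand ≠ 0)
  (A ∨ A) = max(0.25, 0.25) = 0.25
  not (A ∨ A): Gödel ¬ of 0.25 = 0 (operand ≠ 0)
  (not not B ∨ not (A ∨ A)) = max(0, 0) = 0
  ((not not B ∨ not (A ∨ A)) ∨ A) = max(0, 0.25) = 0.25
Checking all 25 assignments confirms none give a value below 0.25.

0.25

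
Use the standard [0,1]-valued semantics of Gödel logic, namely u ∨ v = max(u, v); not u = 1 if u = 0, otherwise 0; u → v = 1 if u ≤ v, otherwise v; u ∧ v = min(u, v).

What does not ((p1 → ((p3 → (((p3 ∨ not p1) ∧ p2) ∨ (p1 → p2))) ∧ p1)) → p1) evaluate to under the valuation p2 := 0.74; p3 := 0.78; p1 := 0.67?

0.00

not p1: Gödel ¬ of 0.67 = 0 (operand ≠ 0)
(p3 ∨ not p1) = max(0.78, 0) = 0.78
((p3 ∨ not p1) ∧ p2) = min(0.78, 0.74) = 0.74
(p1 → p2): 0.67 ≤ 0.74, so result = 1
(((p3 ∨ not p1) ∧ p2) ∨ (p1 → p2)) = max(0.74, 1) = 1
(p3 → (((p3 ∨ not p1) ∧ p2) ∨ (p1 → p2))): 0.78 ≤ 1, so result = 1
((p3 → (((p3 ∨ not p1) ∧ p2) ∨ (p1 → p2))) ∧ p1) = min(1, 0.67) = 0.67
(p1 → ((p3 → (((p3 ∨ not p1) ∧ p2) ∨ (p1 → p2))) ∧ p1)): 0.67 ≤ 0.67, so result = 1
((p1 → ((p3 → (((p3 ∨ not p1) ∧ p2) ∨ (p1 → p2))) ∧ p1)) → p1): 1 > 0.67, so result = 0.67
not ((p1 → ((p3 → (((p3 ∨ not p1) ∧ p2) ∨ (p1 → p2))) ∧ p1)) → p1): Gödel ¬ of 0.67 = 0 (operand ≠ 0)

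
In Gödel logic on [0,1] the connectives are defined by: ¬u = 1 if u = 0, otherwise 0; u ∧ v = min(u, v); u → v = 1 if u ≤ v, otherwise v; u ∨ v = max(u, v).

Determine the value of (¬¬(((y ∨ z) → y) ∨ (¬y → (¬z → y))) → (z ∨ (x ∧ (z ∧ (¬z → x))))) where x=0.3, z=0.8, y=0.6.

0.80

(y ∨ z) = max(0.6, 0.8) = 0.8
((y ∨ z) → y): 0.8 > 0.6, so result = 0.6
¬y: Gödel ¬ of 0.6 = 0 (operand ≠ 0)
¬z: Gödel ¬ of 0.8 = 0 (operand ≠ 0)
(¬z → y): 0 ≤ 0.6, so result = 1
(¬y → (¬z → y)): 0 ≤ 1, so result = 1
(((y ∨ z) → y) ∨ (¬y → (¬z → y))) = max(0.6, 1) = 1
¬(((y ∨ z) → y) ∨ (¬y → (¬z → y))): Gödel ¬ of 1 = 0 (operand ≠ 0)
¬¬(((y ∨ z) → y) ∨ (¬y → (¬z → y))): Gödel ¬ of 0 = 1 (operand is 0)
¬z: Gödel ¬ of 0.8 = 0 (operand ≠ 0)
(¬z → x): 0 ≤ 0.3, so result = 1
(z ∧ (¬z → x)) = min(0.8, 1) = 0.8
(x ∧ (z ∧ (¬z → x))) = min(0.3, 0.8) = 0.3
(z ∨ (x ∧ (z ∧ (¬z → x)))) = max(0.8, 0.3) = 0.8
(¬¬(((y ∨ z) → y) ∨ (¬y → (¬z → y))) → (z ∨ (x ∧ (z ∧ (¬z → x))))): 1 > 0.8, so result = 0.8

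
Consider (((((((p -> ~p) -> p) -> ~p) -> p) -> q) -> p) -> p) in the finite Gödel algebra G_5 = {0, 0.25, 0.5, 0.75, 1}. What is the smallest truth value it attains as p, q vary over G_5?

0.25

The minimum is attained at p = 0.25, q = 0:
  ~p: Gödel ¬ of 0.25 = 0 (operand ≠ 0)
  (p -> ~p): 0.25 > 0, so result = 0
  ((p -> ~p) -> p): 0 ≤ 0.25, so result = 1
  ~p: Gödel ¬ of 0.25 = 0 (operand ≠ 0)
  (((p -> ~p) -> p) -> ~p): 1 > 0, so result = 0
  ((((p -> ~p) -> p) -> ~p) -> p): 0 ≤ 0.25, so result = 1
  (((((p -> ~p) -> p) -> ~p) -> p) -> q): 1 > 0, so result = 0
  ((((((p -> ~p) -> p) -> ~p) -> p) -> q) -> p): 0 ≤ 0.25, so result = 1
  (((((((p -> ~p) -> p) -> ~p) -> p) -> q) -> p) -> p): 1 > 0.25, so result = 0.25
Checking all 25 assignments confirms none give a value below 0.25.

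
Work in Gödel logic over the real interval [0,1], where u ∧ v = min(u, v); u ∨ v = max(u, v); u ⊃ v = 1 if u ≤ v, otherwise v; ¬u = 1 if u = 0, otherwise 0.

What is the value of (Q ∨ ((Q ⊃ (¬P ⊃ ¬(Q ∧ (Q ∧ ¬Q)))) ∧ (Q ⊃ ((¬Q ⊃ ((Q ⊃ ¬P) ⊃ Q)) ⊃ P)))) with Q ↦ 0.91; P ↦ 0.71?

0.91

¬P: Gödel ¬ of 0.71 = 0 (operand ≠ 0)
¬Q: Gödel ¬ of 0.91 = 0 (operand ≠ 0)
(Q ∧ ¬Q) = min(0.91, 0) = 0
(Q ∧ (Q ∧ ¬Q)) = min(0.91, 0) = 0
¬(Q ∧ (Q ∧ ¬Q)): Gödel ¬ of 0 = 1 (operand is 0)
(¬P ⊃ ¬(Q ∧ (Q ∧ ¬Q))): 0 ≤ 1, so result = 1
(Q ⊃ (¬P ⊃ ¬(Q ∧ (Q ∧ ¬Q)))): 0.91 ≤ 1, so result = 1
¬Q: Gödel ¬ of 0.91 = 0 (operand ≠ 0)
¬P: Gödel ¬ of 0.71 = 0 (operand ≠ 0)
(Q ⊃ ¬P): 0.91 > 0, so result = 0
((Q ⊃ ¬P) ⊃ Q): 0 ≤ 0.91, so result = 1
(¬Q ⊃ ((Q ⊃ ¬P) ⊃ Q)): 0 ≤ 1, so result = 1
((¬Q ⊃ ((Q ⊃ ¬P) ⊃ Q)) ⊃ P): 1 > 0.71, so result = 0.71
(Q ⊃ ((¬Q ⊃ ((Q ⊃ ¬P) ⊃ Q)) ⊃ P)): 0.91 > 0.71, so result = 0.71
((Q ⊃ (¬P ⊃ ¬(Q ∧ (Q ∧ ¬Q)))) ∧ (Q ⊃ ((¬Q ⊃ ((Q ⊃ ¬P) ⊃ Q)) ⊃ P))) = min(1, 0.71) = 0.71
(Q ∨ ((Q ⊃ (¬P ⊃ ¬(Q ∧ (Q ∧ ¬Q)))) ∧ (Q ⊃ ((¬Q ⊃ ((Q ⊃ ¬P) ⊃ Q)) ⊃ P)))) = max(0.91, 0.71) = 0.91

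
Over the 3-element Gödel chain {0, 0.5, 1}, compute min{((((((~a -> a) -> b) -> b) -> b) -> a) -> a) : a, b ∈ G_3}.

The minimum is attained at a = 0.5, b = 0:
  ~a: Gödel ¬ of 0.5 = 0 (operand ≠ 0)
  (~a -> a): 0 ≤ 0.5, so result = 1
  ((~a -> a) -> b): 1 > 0, so result = 0
  (((~a -> a) -> b) -> b): 0 ≤ 0, so result = 1
  ((((~a -> a) -> b) -> b) -> b): 1 > 0, so result = 0
  (((((~a -> a) -> b) -> b) -> b) -> a): 0 ≤ 0.5, so result = 1
  ((((((~a -> a) -> b) -> b) -> b) -> a) -> a): 1 > 0.5, so result = 0.5
Checking all 9 assignments confirms none give a value below 0.50.

0.50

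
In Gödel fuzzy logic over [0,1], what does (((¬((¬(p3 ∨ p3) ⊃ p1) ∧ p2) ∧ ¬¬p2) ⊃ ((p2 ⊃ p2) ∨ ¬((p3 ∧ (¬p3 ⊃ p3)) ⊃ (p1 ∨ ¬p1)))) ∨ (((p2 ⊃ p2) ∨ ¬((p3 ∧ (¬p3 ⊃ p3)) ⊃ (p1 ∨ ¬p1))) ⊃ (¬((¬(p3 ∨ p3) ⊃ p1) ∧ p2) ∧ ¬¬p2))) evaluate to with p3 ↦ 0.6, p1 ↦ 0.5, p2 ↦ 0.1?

1.00

(p3 ∨ p3) = max(0.6, 0.6) = 0.6
¬(p3 ∨ p3): Gödel ¬ of 0.6 = 0 (operand ≠ 0)
(¬(p3 ∨ p3) ⊃ p1): 0 ≤ 0.5, so result = 1
((¬(p3 ∨ p3) ⊃ p1) ∧ p2) = min(1, 0.1) = 0.1
¬((¬(p3 ∨ p3) ⊃ p1) ∧ p2): Gödel ¬ of 0.1 = 0 (operand ≠ 0)
¬p2: Gödel ¬ of 0.1 = 0 (operand ≠ 0)
¬¬p2: Gödel ¬ of 0 = 1 (operand is 0)
(¬((¬(p3 ∨ p3) ⊃ p1) ∧ p2) ∧ ¬¬p2) = min(0, 1) = 0
(p2 ⊃ p2): 0.1 ≤ 0.1, so result = 1
¬p3: Gödel ¬ of 0.6 = 0 (operand ≠ 0)
(¬p3 ⊃ p3): 0 ≤ 0.6, so result = 1
(p3 ∧ (¬p3 ⊃ p3)) = min(0.6, 1) = 0.6
¬p1: Gödel ¬ of 0.5 = 0 (operand ≠ 0)
(p1 ∨ ¬p1) = max(0.5, 0) = 0.5
((p3 ∧ (¬p3 ⊃ p3)) ⊃ (p1 ∨ ¬p1)): 0.6 > 0.5, so result = 0.5
¬((p3 ∧ (¬p3 ⊃ p3)) ⊃ (p1 ∨ ¬p1)): Gödel ¬ of 0.5 = 0 (operand ≠ 0)
((p2 ⊃ p2) ∨ ¬((p3 ∧ (¬p3 ⊃ p3)) ⊃ (p1 ∨ ¬p1))) = max(1, 0) = 1
((¬((¬(p3 ∨ p3) ⊃ p1) ∧ p2) ∧ ¬¬p2) ⊃ ((p2 ⊃ p2) ∨ ¬((p3 ∧ (¬p3 ⊃ p3)) ⊃ (p1 ∨ ¬p1)))): 0 ≤ 1, so result = 1
(p2 ⊃ p2): 0.1 ≤ 0.1, so result = 1
¬p3: Gödel ¬ of 0.6 = 0 (operand ≠ 0)
(¬p3 ⊃ p3): 0 ≤ 0.6, so result = 1
(p3 ∧ (¬p3 ⊃ p3)) = min(0.6, 1) = 0.6
¬p1: Gödel ¬ of 0.5 = 0 (operand ≠ 0)
(p1 ∨ ¬p1) = max(0.5, 0) = 0.5
((p3 ∧ (¬p3 ⊃ p3)) ⊃ (p1 ∨ ¬p1)): 0.6 > 0.5, so result = 0.5
¬((p3 ∧ (¬p3 ⊃ p3)) ⊃ (p1 ∨ ¬p1)): Gödel ¬ of 0.5 = 0 (operand ≠ 0)
((p2 ⊃ p2) ∨ ¬((p3 ∧ (¬p3 ⊃ p3)) ⊃ (p1 ∨ ¬p1))) = max(1, 0) = 1
(p3 ∨ p3) = max(0.6, 0.6) = 0.6
¬(p3 ∨ p3): Gödel ¬ of 0.6 = 0 (operand ≠ 0)
(¬(p3 ∨ p3) ⊃ p1): 0 ≤ 0.5, so result = 1
((¬(p3 ∨ p3) ⊃ p1) ∧ p2) = min(1, 0.1) = 0.1
¬((¬(p3 ∨ p3) ⊃ p1) ∧ p2): Gödel ¬ of 0.1 = 0 (operand ≠ 0)
¬p2: Gödel ¬ of 0.1 = 0 (operand ≠ 0)
¬¬p2: Gödel ¬ of 0 = 1 (operand is 0)
(¬((¬(p3 ∨ p3) ⊃ p1) ∧ p2) ∧ ¬¬p2) = min(0, 1) = 0
(((p2 ⊃ p2) ∨ ¬((p3 ∧ (¬p3 ⊃ p3)) ⊃ (p1 ∨ ¬p1))) ⊃ (¬((¬(p3 ∨ p3) ⊃ p1) ∧ p2) ∧ ¬¬p2)): 1 > 0, so result = 0
(((¬((¬(p3 ∨ p3) ⊃ p1) ∧ p2) ∧ ¬¬p2) ⊃ ((p2 ⊃ p2) ∨ ¬((p3 ∧ (¬p3 ⊃ p3)) ⊃ (p1 ∨ ¬p1)))) ∨ (((p2 ⊃ p2) ∨ ¬((p3 ∧ (¬p3 ⊃ p3)) ⊃ (p1 ∨ ¬p1))) ⊃ (¬((¬(p3 ∨ p3) ⊃ p1) ∧ p2) ∧ ¬¬p2))) = max(1, 0) = 1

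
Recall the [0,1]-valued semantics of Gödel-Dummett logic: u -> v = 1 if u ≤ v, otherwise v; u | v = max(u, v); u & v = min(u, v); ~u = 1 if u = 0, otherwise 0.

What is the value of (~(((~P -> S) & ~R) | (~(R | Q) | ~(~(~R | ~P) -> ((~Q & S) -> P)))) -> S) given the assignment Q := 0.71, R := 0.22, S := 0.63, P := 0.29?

0.63

~P: Gödel ¬ of 0.29 = 0 (operand ≠ 0)
(~P -> S): 0 ≤ 0.63, so result = 1
~R: Gödel ¬ of 0.22 = 0 (operand ≠ 0)
((~P -> S) & ~R) = min(1, 0) = 0
(R | Q) = max(0.22, 0.71) = 0.71
~(R | Q): Gödel ¬ of 0.71 = 0 (operand ≠ 0)
~R: Gödel ¬ of 0.22 = 0 (operand ≠ 0)
~P: Gödel ¬ of 0.29 = 0 (operand ≠ 0)
(~R | ~P) = max(0, 0) = 0
~(~R | ~P): Gödel ¬ of 0 = 1 (operand is 0)
~Q: Gödel ¬ of 0.71 = 0 (operand ≠ 0)
(~Q & S) = min(0, 0.63) = 0
((~Q & S) -> P): 0 ≤ 0.29, so result = 1
(~(~R | ~P) -> ((~Q & S) -> P)): 1 ≤ 1, so result = 1
~(~(~R | ~P) -> ((~Q & S) -> P)): Gödel ¬ of 1 = 0 (operand ≠ 0)
(~(R | Q) | ~(~(~R | ~P) -> ((~Q & S) -> P))) = max(0, 0) = 0
(((~P -> S) & ~R) | (~(R | Q) | ~(~(~R | ~P) -> ((~Q & S) -> P)))) = max(0, 0) = 0
~(((~P -> S) & ~R) | (~(R | Q) | ~(~(~R | ~P) -> ((~Q & S) -> P)))): Gödel ¬ of 0 = 1 (operand is 0)
(~(((~P -> S) & ~R) | (~(R | Q) | ~(~(~R | ~P) -> ((~Q & S) -> P)))) -> S): 1 > 0.63, so result = 0.63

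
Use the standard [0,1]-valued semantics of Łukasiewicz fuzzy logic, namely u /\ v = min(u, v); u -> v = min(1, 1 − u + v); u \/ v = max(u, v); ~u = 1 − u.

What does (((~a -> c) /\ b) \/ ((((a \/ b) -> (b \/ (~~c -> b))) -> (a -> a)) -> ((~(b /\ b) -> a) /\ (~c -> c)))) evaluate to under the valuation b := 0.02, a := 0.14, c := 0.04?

0.08

~a: Łukasiewicz ¬ gives 1 − 0.14 = 0.86
(~a -> c): min(1, 1 − 0.86 + 0.04) = 0.18
((~a -> c) /\ b) = min(0.18, 0.02) = 0.02
(a \/ b) = max(0.14, 0.02) = 0.14
~c: Łukasiewicz ¬ gives 1 − 0.04 = 0.96
~~c: Łukasiewicz ¬ gives 1 − 0.96 = 0.04
(~~c -> b): min(1, 1 − 0.04 + 0.02) = 0.98
(b \/ (~~c -> b)) = max(0.02, 0.98) = 0.98
((a \/ b) -> (b \/ (~~c -> b))): min(1, 1 − 0.14 + 0.98) = 1
(a -> a): min(1, 1 − 0.14 + 0.14) = 1
(((a \/ b) -> (b \/ (~~c -> b))) -> (a -> a)): min(1, 1 − 1 + 1) = 1
(b /\ b) = min(0.02, 0.02) = 0.02
~(b /\ b): Łukasiewicz ¬ gives 1 − 0.02 = 0.98
(~(b /\ b) -> a): min(1, 1 − 0.98 + 0.14) = 0.16
~c: Łukasiewicz ¬ gives 1 − 0.04 = 0.96
(~c -> c): min(1, 1 − 0.96 + 0.04) = 0.08
((~(b /\ b) -> a) /\ (~c -> c)) = min(0.16, 0.08) = 0.08
((((a \/ b) -> (b \/ (~~c -> b))) -> (a -> a)) -> ((~(b /\ b) -> a) /\ (~c -> c))): min(1, 1 − 1 + 0.08) = 0.08
(((~a -> c) /\ b) \/ ((((a \/ b) -> (b \/ (~~c -> b))) -> (a -> a)) -> ((~(b /\ b) -> a) /\ (~c -> c)))) = max(0.02, 0.08) = 0.08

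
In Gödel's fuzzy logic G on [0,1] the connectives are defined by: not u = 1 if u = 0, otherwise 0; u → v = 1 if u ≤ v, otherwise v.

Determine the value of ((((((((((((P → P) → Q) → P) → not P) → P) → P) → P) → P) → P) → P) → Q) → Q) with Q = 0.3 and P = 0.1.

(P → P): 0.1 ≤ 0.1, so result = 1
((P → P) → Q): 1 > 0.3, so result = 0.3
(((P → P) → Q) → P): 0.3 > 0.1, so result = 0.1
not P: Gödel ¬ of 0.1 = 0 (operand ≠ 0)
((((P → P) → Q) → P) → not P): 0.1 > 0, so result = 0
(((((P → P) → Q) → P) → not P) → P): 0 ≤ 0.1, so result = 1
((((((P → P) → Q) → P) → not P) → P) → P): 1 > 0.1, so result = 0.1
(((((((P → P) → Q) → P) → not P) → P) → P) → P): 0.1 ≤ 0.1, so result = 1
((((((((P → P) → Q) → P) → not P) → P) → P) → P) → P): 1 > 0.1, so result = 0.1
(((((((((P → P) → Q) → P) → not P) → P) → P) → P) → P) → P): 0.1 ≤ 0.1, so result = 1
((((((((((P → P) → Q) → P) → not P) → P) → P) → P) → P) → P) → P): 1 > 0.1, so result = 0.1
(((((((((((P → P) → Q) → P) → not P) → P) → P) → P) → P) → P) → P) → Q): 0.1 ≤ 0.3, so result = 1
((((((((((((P → P) → Q) → P) → not P) → P) → P) → P) → P) → P) → P) → Q) → Q): 1 > 0.3, so result = 0.3

0.30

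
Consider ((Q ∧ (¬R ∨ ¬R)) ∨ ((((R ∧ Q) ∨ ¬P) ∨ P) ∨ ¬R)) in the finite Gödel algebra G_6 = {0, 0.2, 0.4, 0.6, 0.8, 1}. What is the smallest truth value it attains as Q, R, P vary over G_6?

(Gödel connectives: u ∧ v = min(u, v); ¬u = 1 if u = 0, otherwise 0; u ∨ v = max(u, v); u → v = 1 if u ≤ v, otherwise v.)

0.20

The minimum is attained at Q = 0, R = 0.2, P = 0.2:
  ¬R: Gödel ¬ of 0.2 = 0 (operand ≠ 0)
  ¬R: Gödel ¬ of 0.2 = 0 (operand ≠ 0)
  (¬R ∨ ¬R) = max(0, 0) = 0
  (Q ∧ (¬R ∨ ¬R)) = min(0, 0) = 0
  (R ∧ Q) = min(0.2, 0) = 0
  ¬P: Gödel ¬ of 0.2 = 0 (operand ≠ 0)
  ((R ∧ Q) ∨ ¬P) = max(0, 0) = 0
  (((R ∧ Q) ∨ ¬P) ∨ P) = max(0, 0.2) = 0.2
  ¬R: Gödel ¬ of 0.2 = 0 (operand ≠ 0)
  ((((R ∧ Q) ∨ ¬P) ∨ P) ∨ ¬R) = max(0.2, 0) = 0.2
  ((Q ∧ (¬R ∨ ¬R)) ∨ ((((R ∧ Q) ∨ ¬P) ∨ P) ∨ ¬R)) = max(0, 0.2) = 0.2
Checking all 216 assignments confirms none give a value below 0.20.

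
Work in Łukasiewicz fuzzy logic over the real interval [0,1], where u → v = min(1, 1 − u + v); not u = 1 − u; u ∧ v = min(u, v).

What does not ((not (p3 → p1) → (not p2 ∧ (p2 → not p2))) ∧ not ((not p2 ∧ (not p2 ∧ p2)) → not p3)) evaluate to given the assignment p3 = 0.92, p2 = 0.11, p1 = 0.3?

0.97

(p3 → p1): min(1, 1 − 0.92 + 0.3) = 0.38
not (p3 → p1): Łukasiewicz ¬ gives 1 − 0.38 = 0.62
not p2: Łukasiewicz ¬ gives 1 − 0.11 = 0.89
not p2: Łukasiewicz ¬ gives 1 − 0.11 = 0.89
(p2 → not p2): min(1, 1 − 0.11 + 0.89) = 1
(not p2 ∧ (p2 → not p2)) = min(0.89, 1) = 0.89
(not (p3 → p1) → (not p2 ∧ (p2 → not p2))): min(1, 1 − 0.62 + 0.89) = 1
not p2: Łukasiewicz ¬ gives 1 − 0.11 = 0.89
not p2: Łukasiewicz ¬ gives 1 − 0.11 = 0.89
(not p2 ∧ p2) = min(0.89, 0.11) = 0.11
(not p2 ∧ (not p2 ∧ p2)) = min(0.89, 0.11) = 0.11
not p3: Łukasiewicz ¬ gives 1 − 0.92 = 0.08
((not p2 ∧ (not p2 ∧ p2)) → not p3): min(1, 1 − 0.11 + 0.08) = 0.97
not ((not p2 ∧ (not p2 ∧ p2)) → not p3): Łukasiewicz ¬ gives 1 − 0.97 = 0.03
((not (p3 → p1) → (not p2 ∧ (p2 → not p2))) ∧ not ((not p2 ∧ (not p2 ∧ p2)) → not p3)) = min(1, 0.03) = 0.03
not ((not (p3 → p1) → (not p2 ∧ (p2 → not p2))) ∧ not ((not p2 ∧ (not p2 ∧ p2)) → not p3)): Łukasiewicz ¬ gives 1 − 0.03 = 0.97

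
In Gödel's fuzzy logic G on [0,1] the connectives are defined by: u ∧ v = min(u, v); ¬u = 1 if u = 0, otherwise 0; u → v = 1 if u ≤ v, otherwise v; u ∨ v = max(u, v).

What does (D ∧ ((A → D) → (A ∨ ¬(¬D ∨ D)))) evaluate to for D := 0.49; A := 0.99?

0.49

(A → D): 0.99 > 0.49, so result = 0.49
¬D: Gödel ¬ of 0.49 = 0 (operand ≠ 0)
(¬D ∨ D) = max(0, 0.49) = 0.49
¬(¬D ∨ D): Gödel ¬ of 0.49 = 0 (operand ≠ 0)
(A ∨ ¬(¬D ∨ D)) = max(0.99, 0) = 0.99
((A → D) → (A ∨ ¬(¬D ∨ D))): 0.49 ≤ 0.99, so result = 1
(D ∧ ((A → D) → (A ∨ ¬(¬D ∨ D)))) = min(0.49, 1) = 0.49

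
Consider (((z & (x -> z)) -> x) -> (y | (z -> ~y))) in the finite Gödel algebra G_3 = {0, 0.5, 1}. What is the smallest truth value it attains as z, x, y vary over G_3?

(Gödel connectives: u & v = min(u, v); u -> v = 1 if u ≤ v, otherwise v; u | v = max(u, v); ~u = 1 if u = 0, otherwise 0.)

The minimum is attained at z = 0.5, x = 0.5, y = 0.5:
  (x -> z): 0.5 ≤ 0.5, so result = 1
  (z & (x -> z)) = min(0.5, 1) = 0.5
  ((z & (x -> z)) -> x): 0.5 ≤ 0.5, so result = 1
  ~y: Gödel ¬ of 0.5 = 0 (operand ≠ 0)
  (z -> ~y): 0.5 > 0, so result = 0
  (y | (z -> ~y)) = max(0.5, 0) = 0.5
  (((z & (x -> z)) -> x) -> (y | (z -> ~y))): 1 > 0.5, so result = 0.5
Checking all 27 assignments confirms none give a value below 0.50.

0.50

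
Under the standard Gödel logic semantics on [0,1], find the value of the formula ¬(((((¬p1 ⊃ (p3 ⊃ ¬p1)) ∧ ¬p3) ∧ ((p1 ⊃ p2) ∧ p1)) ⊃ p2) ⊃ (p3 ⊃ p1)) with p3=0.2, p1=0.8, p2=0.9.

¬p1: Gödel ¬ of 0.8 = 0 (operand ≠ 0)
¬p1: Gödel ¬ of 0.8 = 0 (operand ≠ 0)
(p3 ⊃ ¬p1): 0.2 > 0, so result = 0
(¬p1 ⊃ (p3 ⊃ ¬p1)): 0 ≤ 0, so result = 1
¬p3: Gödel ¬ of 0.2 = 0 (operand ≠ 0)
((¬p1 ⊃ (p3 ⊃ ¬p1)) ∧ ¬p3) = min(1, 0) = 0
(p1 ⊃ p2): 0.8 ≤ 0.9, so result = 1
((p1 ⊃ p2) ∧ p1) = min(1, 0.8) = 0.8
(((¬p1 ⊃ (p3 ⊃ ¬p1)) ∧ ¬p3) ∧ ((p1 ⊃ p2) ∧ p1)) = min(0, 0.8) = 0
((((¬p1 ⊃ (p3 ⊃ ¬p1)) ∧ ¬p3) ∧ ((p1 ⊃ p2) ∧ p1)) ⊃ p2): 0 ≤ 0.9, so result = 1
(p3 ⊃ p1): 0.2 ≤ 0.8, so result = 1
(((((¬p1 ⊃ (p3 ⊃ ¬p1)) ∧ ¬p3) ∧ ((p1 ⊃ p2) ∧ p1)) ⊃ p2) ⊃ (p3 ⊃ p1)): 1 ≤ 1, so result = 1
¬(((((¬p1 ⊃ (p3 ⊃ ¬p1)) ∧ ¬p3) ∧ ((p1 ⊃ p2) ∧ p1)) ⊃ p2) ⊃ (p3 ⊃ p1)): Gödel ¬ of 1 = 0 (operand ≠ 0)

0.00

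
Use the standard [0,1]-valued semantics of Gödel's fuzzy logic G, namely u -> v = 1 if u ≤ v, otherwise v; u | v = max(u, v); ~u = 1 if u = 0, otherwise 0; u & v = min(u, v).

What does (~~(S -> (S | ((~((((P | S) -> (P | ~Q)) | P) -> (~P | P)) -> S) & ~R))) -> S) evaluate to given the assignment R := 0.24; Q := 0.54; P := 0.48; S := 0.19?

0.19

(P | S) = max(0.48, 0.19) = 0.48
~Q: Gödel ¬ of 0.54 = 0 (operand ≠ 0)
(P | ~Q) = max(0.48, 0) = 0.48
((P | S) -> (P | ~Q)): 0.48 ≤ 0.48, so result = 1
(((P | S) -> (P | ~Q)) | P) = max(1, 0.48) = 1
~P: Gödel ¬ of 0.48 = 0 (operand ≠ 0)
(~P | P) = max(0, 0.48) = 0.48
((((P | S) -> (P | ~Q)) | P) -> (~P | P)): 1 > 0.48, so result = 0.48
~((((P | S) -> (P | ~Q)) | P) -> (~P | P)): Gödel ¬ of 0.48 = 0 (operand ≠ 0)
(~((((P | S) -> (P | ~Q)) | P) -> (~P | P)) -> S): 0 ≤ 0.19, so result = 1
~R: Gödel ¬ of 0.24 = 0 (operand ≠ 0)
((~((((P | S) -> (P | ~Q)) | P) -> (~P | P)) -> S) & ~R) = min(1, 0) = 0
(S | ((~((((P | S) -> (P | ~Q)) | P) -> (~P | P)) -> S) & ~R)) = max(0.19, 0) = 0.19
(S -> (S | ((~((((P | S) -> (P | ~Q)) | P) -> (~P | P)) -> S) & ~R))): 0.19 ≤ 0.19, so result = 1
~(S -> (S | ((~((((P | S) -> (P | ~Q)) | P) -> (~P | P)) -> S) & ~R))): Gödel ¬ of 1 = 0 (operand ≠ 0)
~~(S -> (S | ((~((((P | S) -> (P | ~Q)) | P) -> (~P | P)) -> S) & ~R))): Gödel ¬ of 0 = 1 (operand is 0)
(~~(S -> (S | ((~((((P | S) -> (P | ~Q)) | P) -> (~P | P)) -> S) & ~R))) -> S): 1 > 0.19, so result = 0.19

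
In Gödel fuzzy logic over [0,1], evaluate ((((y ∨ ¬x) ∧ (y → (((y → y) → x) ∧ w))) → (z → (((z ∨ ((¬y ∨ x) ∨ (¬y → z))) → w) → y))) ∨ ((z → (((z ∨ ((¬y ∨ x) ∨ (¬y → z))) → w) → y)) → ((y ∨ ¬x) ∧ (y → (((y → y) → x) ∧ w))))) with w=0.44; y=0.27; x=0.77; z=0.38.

¬x: Gödel ¬ of 0.77 = 0 (operand ≠ 0)
(y ∨ ¬x) = max(0.27, 0) = 0.27
(y → y): 0.27 ≤ 0.27, so result = 1
((y → y) → x): 1 > 0.77, so result = 0.77
(((y → y) → x) ∧ w) = min(0.77, 0.44) = 0.44
(y → (((y → y) → x) ∧ w)): 0.27 ≤ 0.44, so result = 1
((y ∨ ¬x) ∧ (y → (((y → y) → x) ∧ w))) = min(0.27, 1) = 0.27
¬y: Gödel ¬ of 0.27 = 0 (operand ≠ 0)
(¬y ∨ x) = max(0, 0.77) = 0.77
¬y: Gödel ¬ of 0.27 = 0 (operand ≠ 0)
(¬y → z): 0 ≤ 0.38, so result = 1
((¬y ∨ x) ∨ (¬y → z)) = max(0.77, 1) = 1
(z ∨ ((¬y ∨ x) ∨ (¬y → z))) = max(0.38, 1) = 1
((z ∨ ((¬y ∨ x) ∨ (¬y → z))) → w): 1 > 0.44, so result = 0.44
(((z ∨ ((¬y ∨ x) ∨ (¬y → z))) → w) → y): 0.44 > 0.27, so result = 0.27
(z → (((z ∨ ((¬y ∨ x) ∨ (¬y → z))) → w) → y)): 0.38 > 0.27, so result = 0.27
(((y ∨ ¬x) ∧ (y → (((y → y) → x) ∧ w))) → (z → (((z ∨ ((¬y ∨ x) ∨ (¬y → z))) → w) → y))): 0.27 ≤ 0.27, so result = 1
¬y: Gödel ¬ of 0.27 = 0 (operand ≠ 0)
(¬y ∨ x) = max(0, 0.77) = 0.77
¬y: Gödel ¬ of 0.27 = 0 (operand ≠ 0)
(¬y → z): 0 ≤ 0.38, so result = 1
((¬y ∨ x) ∨ (¬y → z)) = max(0.77, 1) = 1
(z ∨ ((¬y ∨ x) ∨ (¬y → z))) = max(0.38, 1) = 1
((z ∨ ((¬y ∨ x) ∨ (¬y → z))) → w): 1 > 0.44, so result = 0.44
(((z ∨ ((¬y ∨ x) ∨ (¬y → z))) → w) → y): 0.44 > 0.27, so result = 0.27
(z → (((z ∨ ((¬y ∨ x) ∨ (¬y → z))) → w) → y)): 0.38 > 0.27, so result = 0.27
¬x: Gödel ¬ of 0.77 = 0 (operand ≠ 0)
(y ∨ ¬x) = max(0.27, 0) = 0.27
(y → y): 0.27 ≤ 0.27, so result = 1
((y → y) → x): 1 > 0.77, so result = 0.77
(((y → y) → x) ∧ w) = min(0.77, 0.44) = 0.44
(y → (((y → y) → x) ∧ w)): 0.27 ≤ 0.44, so result = 1
((y ∨ ¬x) ∧ (y → (((y → y) → x) ∧ w))) = min(0.27, 1) = 0.27
((z → (((z ∨ ((¬y ∨ x) ∨ (¬y → z))) → w) → y)) → ((y ∨ ¬x) ∧ (y → (((y → y) → x) ∧ w)))): 0.27 ≤ 0.27, so result = 1
((((y ∨ ¬x) ∧ (y → (((y → y) → x) ∧ w))) → (z → (((z ∨ ((¬y ∨ x) ∨ (¬y → z))) → w) → y))) ∨ ((z → (((z ∨ ((¬y ∨ x) ∨ (¬y → z))) → w) → y)) → ((y ∨ ¬x) ∧ (y → (((y → y) → x) ∧ w))))) = max(1, 1) = 1

1.00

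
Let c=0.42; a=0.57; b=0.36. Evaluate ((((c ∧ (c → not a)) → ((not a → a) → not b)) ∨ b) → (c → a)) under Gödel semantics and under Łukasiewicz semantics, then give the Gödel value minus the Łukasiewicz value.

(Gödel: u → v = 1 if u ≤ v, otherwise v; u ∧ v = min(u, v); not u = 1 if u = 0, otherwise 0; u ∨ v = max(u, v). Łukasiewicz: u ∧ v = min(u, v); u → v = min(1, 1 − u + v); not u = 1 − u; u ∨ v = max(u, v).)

0.00

Gödel evaluation:
  not a: Gödel ¬ of 0.57 = 0 (operand ≠ 0)
  (c → not a): 0.42 > 0, so result = 0
  (c ∧ (c → not a)) = min(0.42, 0) = 0
  not a: Gödel ¬ of 0.57 = 0 (operand ≠ 0)
  (not a → a): 0 ≤ 0.57, so result = 1
  not b: Gödel ¬ of 0.36 = 0 (operand ≠ 0)
  ((not a → a) → not b): 1 > 0, so result = 0
  ((c ∧ (c → not a)) → ((not a → a) → not b)): 0 ≤ 0, so result = 1
  (((c ∧ (c → not a)) → ((not a → a) → not b)) ∨ b) = max(1, 0.36) = 1
  (c → a): 0.42 ≤ 0.57, so result = 1
  ((((c ∧ (c → not a)) → ((not a → a) → not b)) ∨ b) → (c → a)): 1 ≤ 1, so result = 1
  Gödel value = 1
Łukasiewicz evaluation:
  not a: Łukasiewicz ¬ gives 1 − 0.57 = 0.43
  (c → not a): min(1, 1 − 0.42 + 0.43) = 1
  (c ∧ (c → not a)) = min(0.42, 1) = 0.42
  not a: Łukasiewicz ¬ gives 1 − 0.57 = 0.43
  (not a → a): min(1, 1 − 0.43 + 0.57) = 1
  not b: Łukasiewicz ¬ gives 1 − 0.36 = 0.64
  ((not a → a) → not b): min(1, 1 − 1 + 0.64) = 0.64
  ((c ∧ (c → not a)) → ((not a → a) → not b)): min(1, 1 − 0.42 + 0.64) = 1
  (((c ∧ (c → not a)) → ((not a → a) → not b)) ∨ b) = max(1, 0.36) = 1
  (c → a): min(1, 1 − 0.42 + 0.57) = 1
  ((((c ∧ (c → not a)) → ((not a → a) → not b)) ∨ b) → (c → a)): min(1, 1 − 1 + 1) = 1
  Łukasiewicz value = 1
Difference: 1 − 1 = 0.00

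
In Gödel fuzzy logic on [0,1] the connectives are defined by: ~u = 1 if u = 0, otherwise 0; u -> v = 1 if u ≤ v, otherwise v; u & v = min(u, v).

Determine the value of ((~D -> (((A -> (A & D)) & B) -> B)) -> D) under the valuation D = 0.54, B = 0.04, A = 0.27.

~D: Gödel ¬ of 0.54 = 0 (operand ≠ 0)
(A & D) = min(0.27, 0.54) = 0.27
(A -> (A & D)): 0.27 ≤ 0.27, so result = 1
((A -> (A & D)) & B) = min(1, 0.04) = 0.04
(((A -> (A & D)) & B) -> B): 0.04 ≤ 0.04, so result = 1
(~D -> (((A -> (A & D)) & B) -> B)): 0 ≤ 1, so result = 1
((~D -> (((A -> (A & D)) & B) -> B)) -> D): 1 > 0.54, so result = 0.54

0.54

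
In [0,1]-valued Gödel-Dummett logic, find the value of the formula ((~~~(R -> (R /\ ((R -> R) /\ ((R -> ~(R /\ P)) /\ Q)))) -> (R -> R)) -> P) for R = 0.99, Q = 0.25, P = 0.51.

0.51

(R -> R): 0.99 ≤ 0.99, so result = 1
(R /\ P) = min(0.99, 0.51) = 0.51
~(R /\ P): Gödel ¬ of 0.51 = 0 (operand ≠ 0)
(R -> ~(R /\ P)): 0.99 > 0, so result = 0
((R -> ~(R /\ P)) /\ Q) = min(0, 0.25) = 0
((R -> R) /\ ((R -> ~(R /\ P)) /\ Q)) = min(1, 0) = 0
(R /\ ((R -> R) /\ ((R -> ~(R /\ P)) /\ Q))) = min(0.99, 0) = 0
(R -> (R /\ ((R -> R) /\ ((R -> ~(R /\ P)) /\ Q)))): 0.99 > 0, so result = 0
~(R -> (R /\ ((R -> R) /\ ((R -> ~(R /\ P)) /\ Q)))): Gödel ¬ of 0 = 1 (operand is 0)
~~(R -> (R /\ ((R -> R) /\ ((R -> ~(R /\ P)) /\ Q)))): Gödel ¬ of 1 = 0 (operand ≠ 0)
~~~(R -> (R /\ ((R -> R) /\ ((R -> ~(R /\ P)) /\ Q)))): Gödel ¬ of 0 = 1 (operand is 0)
(R -> R): 0.99 ≤ 0.99, so result = 1
(~~~(R -> (R /\ ((R -> R) /\ ((R -> ~(R /\ P)) /\ Q)))) -> (R -> R)): 1 ≤ 1, so result = 1
((~~~(R -> (R /\ ((R -> R) /\ ((R -> ~(R /\ P)) /\ Q)))) -> (R -> R)) -> P): 1 > 0.51, so result = 0.51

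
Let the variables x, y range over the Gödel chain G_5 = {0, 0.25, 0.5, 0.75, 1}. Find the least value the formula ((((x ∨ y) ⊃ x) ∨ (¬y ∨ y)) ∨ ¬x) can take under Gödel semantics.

0.50

The minimum is attained at x = 0.25, y = 0.5:
  (x ∨ y) = max(0.25, 0.5) = 0.5
  ((x ∨ y) ⊃ x): 0.5 > 0.25, so result = 0.25
  ¬y: Gödel ¬ of 0.5 = 0 (operand ≠ 0)
  (¬y ∨ y) = max(0, 0.5) = 0.5
  (((x ∨ y) ⊃ x) ∨ (¬y ∨ y)) = max(0.25, 0.5) = 0.5
  ¬x: Gödel ¬ of 0.25 = 0 (operand ≠ 0)
  ((((x ∨ y) ⊃ x) ∨ (¬y ∨ y)) ∨ ¬x) = max(0.5, 0) = 0.5
Checking all 25 assignments confirms none give a value below 0.50.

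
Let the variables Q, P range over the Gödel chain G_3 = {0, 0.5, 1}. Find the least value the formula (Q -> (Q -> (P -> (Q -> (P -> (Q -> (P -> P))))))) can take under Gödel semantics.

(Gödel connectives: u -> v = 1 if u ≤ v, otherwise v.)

1.00

Every assignment gives 1. For instance at Q = 0, P = 0:
  (P -> P): 0 ≤ 0, so result = 1
  (Q -> (P -> P)): 0 ≤ 1, so result = 1
  (P -> (Q -> (P -> P))): 0 ≤ 1, so result = 1
  (Q -> (P -> (Q -> (P -> P)))): 0 ≤ 1, so result = 1
  (P -> (Q -> (P -> (Q -> (P -> P))))): 0 ≤ 1, so result = 1
  (Q -> (P -> (Q -> (P -> (Q -> (P -> P)))))): 0 ≤ 1, so result = 1
  (Q -> (Q -> (P -> (Q -> (P -> (Q -> (P -> P))))))): 0 ≤ 1, so result = 1
All 9 assignments give value 1 — the formula is a G_3-tautology.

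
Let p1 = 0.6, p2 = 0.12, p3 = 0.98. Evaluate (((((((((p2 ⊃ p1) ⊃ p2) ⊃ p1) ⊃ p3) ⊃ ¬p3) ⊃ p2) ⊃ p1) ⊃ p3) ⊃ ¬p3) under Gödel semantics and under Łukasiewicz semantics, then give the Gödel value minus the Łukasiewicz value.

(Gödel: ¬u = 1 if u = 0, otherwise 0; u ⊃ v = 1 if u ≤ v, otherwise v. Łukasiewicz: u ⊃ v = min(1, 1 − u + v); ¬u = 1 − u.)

-0.02

Gödel evaluation:
  (p2 ⊃ p1): 0.12 ≤ 0.6, so result = 1
  ((p2 ⊃ p1) ⊃ p2): 1 > 0.12, so result = 0.12
  (((p2 ⊃ p1) ⊃ p2) ⊃ p1): 0.12 ≤ 0.6, so result = 1
  ((((p2 ⊃ p1) ⊃ p2) ⊃ p1) ⊃ p3): 1 > 0.98, so result = 0.98
  ¬p3: Gödel ¬ of 0.98 = 0 (operand ≠ 0)
  (((((p2 ⊃ p1) ⊃ p2) ⊃ p1) ⊃ p3) ⊃ ¬p3): 0.98 > 0, so result = 0
  ((((((p2 ⊃ p1) ⊃ p2) ⊃ p1) ⊃ p3) ⊃ ¬p3) ⊃ p2): 0 ≤ 0.12, so result = 1
  (((((((p2 ⊃ p1) ⊃ p2) ⊃ p1) ⊃ p3) ⊃ ¬p3) ⊃ p2) ⊃ p1): 1 > 0.6, so result = 0.6
  ((((((((p2 ⊃ p1) ⊃ p2) ⊃ p1) ⊃ p3) ⊃ ¬p3) ⊃ p2) ⊃ p1) ⊃ p3): 0.6 ≤ 0.98, so result = 1
  ¬p3: Gödel ¬ of 0.98 = 0 (operand ≠ 0)
  (((((((((p2 ⊃ p1) ⊃ p2) ⊃ p1) ⊃ p3) ⊃ ¬p3) ⊃ p2) ⊃ p1) ⊃ p3) ⊃ ¬p3): 1 > 0, so result = 0
  Gödel value = 0
Łukasiewicz evaluation:
  (p2 ⊃ p1): min(1, 1 − 0.12 + 0.6) = 1
  ((p2 ⊃ p1) ⊃ p2): min(1, 1 − 1 + 0.12) = 0.12
  (((p2 ⊃ p1) ⊃ p2) ⊃ p1): min(1, 1 − 0.12 + 0.6) = 1
  ((((p2 ⊃ p1) ⊃ p2) ⊃ p1) ⊃ p3): min(1, 1 − 1 + 0.98) = 0.98
  ¬p3: Łukasiewicz ¬ gives 1 − 0.98 = 0.02
  (((((p2 ⊃ p1) ⊃ p2) ⊃ p1) ⊃ p3) ⊃ ¬p3): min(1, 1 − 0.98 + 0.02) = 0.04
  ((((((p2 ⊃ p1) ⊃ p2) ⊃ p1) ⊃ p3) ⊃ ¬p3) ⊃ p2): min(1, 1 − 0.04 + 0.12) = 1
  (((((((p2 ⊃ p1) ⊃ p2) ⊃ p1) ⊃ p3) ⊃ ¬p3) ⊃ p2) ⊃ p1): min(1, 1 − 1 + 0.6) = 0.6
  ((((((((p2 ⊃ p1) ⊃ p2) ⊃ p1) ⊃ p3) ⊃ ¬p3) ⊃ p2) ⊃ p1) ⊃ p3): min(1, 1 − 0.6 + 0.98) = 1
  ¬p3: Łukasiewicz ¬ gives 1 − 0.98 = 0.02
  (((((((((p2 ⊃ p1) ⊃ p2) ⊃ p1) ⊃ p3) ⊃ ¬p3) ⊃ p2) ⊃ p1) ⊃ p3) ⊃ ¬p3): min(1, 1 − 1 + 0.02) = 0.02
  Łukasiewicz value = 0.02
Difference: 0 − 0.02 = -0.02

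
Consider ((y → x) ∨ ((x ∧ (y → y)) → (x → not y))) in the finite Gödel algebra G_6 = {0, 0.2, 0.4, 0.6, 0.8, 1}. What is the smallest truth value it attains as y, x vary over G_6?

The minimum is attained at y = 0.4, x = 0.2:
  (y → x): 0.4 > 0.2, so result = 0.2
  (y → y): 0.4 ≤ 0.4, so result = 1
  (x ∧ (y → y)) = min(0.2, 1) = 0.2
  not y: Gödel ¬ of 0.4 = 0 (operand ≠ 0)
  (x → not y): 0.2 > 0, so result = 0
  ((x ∧ (y → y)) → (x → not y)): 0.2 > 0, so result = 0
  ((y → x) ∨ ((x ∧ (y → y)) → (x → not y))) = max(0.2, 0) = 0.2
Checking all 36 assignments confirms none give a value below 0.20.

0.20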